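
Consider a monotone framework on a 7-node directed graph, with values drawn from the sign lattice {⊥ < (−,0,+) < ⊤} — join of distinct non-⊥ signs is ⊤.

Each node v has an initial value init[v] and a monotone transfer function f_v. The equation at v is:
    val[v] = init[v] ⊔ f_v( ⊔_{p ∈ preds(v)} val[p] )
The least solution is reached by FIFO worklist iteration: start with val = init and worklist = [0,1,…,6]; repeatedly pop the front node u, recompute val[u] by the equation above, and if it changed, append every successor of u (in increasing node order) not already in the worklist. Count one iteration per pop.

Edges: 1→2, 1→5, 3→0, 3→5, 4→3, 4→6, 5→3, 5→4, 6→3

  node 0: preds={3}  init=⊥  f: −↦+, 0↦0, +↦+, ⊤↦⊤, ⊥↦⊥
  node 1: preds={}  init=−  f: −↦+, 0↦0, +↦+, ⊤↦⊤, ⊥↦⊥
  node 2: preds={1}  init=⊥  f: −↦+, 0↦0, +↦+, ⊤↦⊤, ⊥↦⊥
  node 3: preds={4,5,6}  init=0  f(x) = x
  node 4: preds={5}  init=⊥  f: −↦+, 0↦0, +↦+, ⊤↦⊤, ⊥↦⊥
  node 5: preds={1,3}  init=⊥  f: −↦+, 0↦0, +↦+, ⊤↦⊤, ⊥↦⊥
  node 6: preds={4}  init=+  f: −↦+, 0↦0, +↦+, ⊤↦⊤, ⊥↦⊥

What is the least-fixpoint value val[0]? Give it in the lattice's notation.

⊤

Iteration log — 13 steps:
  step 1. node 0  ⊔preds=0  new=0  old=⊥  +wl: 
  step 2. node 1  ⊔preds=⊥  new=−  stable
  step 3. node 2  ⊔preds=−  new=+  old=⊥  +wl: 
  step 4. node 3  ⊔preds=+  new=⊤  old=0  +wl: 0
  step 5. node 4  ⊔preds=⊥  new=⊥  stable
  step 6. node 5  ⊔preds=⊤  new=⊤  old=⊥  +wl: 3,4
  step 7. node 6  ⊔preds=⊥  new=+  stable
  step 8. node 0  ⊔preds=⊤  new=⊤  old=0  +wl: 
  step 9. node 3  ⊔preds=⊤  new=⊤  stable
  step 10. node 4  ⊔preds=⊤  new=⊤  old=⊥  +wl: 3,6
  step 11. node 3  ⊔preds=⊤  new=⊤  stable
  step 12. node 6  ⊔preds=⊤  new=⊤  old=+  +wl: 3
  step 13. node 3  ⊔preds=⊤  new=⊤  stable

Least fixpoint reached:
  node 0: ⊤
  node 1: −
  node 2: +
  node 3: ⊤
  node 4: ⊤
  node 5: ⊤
  node 6: ⊤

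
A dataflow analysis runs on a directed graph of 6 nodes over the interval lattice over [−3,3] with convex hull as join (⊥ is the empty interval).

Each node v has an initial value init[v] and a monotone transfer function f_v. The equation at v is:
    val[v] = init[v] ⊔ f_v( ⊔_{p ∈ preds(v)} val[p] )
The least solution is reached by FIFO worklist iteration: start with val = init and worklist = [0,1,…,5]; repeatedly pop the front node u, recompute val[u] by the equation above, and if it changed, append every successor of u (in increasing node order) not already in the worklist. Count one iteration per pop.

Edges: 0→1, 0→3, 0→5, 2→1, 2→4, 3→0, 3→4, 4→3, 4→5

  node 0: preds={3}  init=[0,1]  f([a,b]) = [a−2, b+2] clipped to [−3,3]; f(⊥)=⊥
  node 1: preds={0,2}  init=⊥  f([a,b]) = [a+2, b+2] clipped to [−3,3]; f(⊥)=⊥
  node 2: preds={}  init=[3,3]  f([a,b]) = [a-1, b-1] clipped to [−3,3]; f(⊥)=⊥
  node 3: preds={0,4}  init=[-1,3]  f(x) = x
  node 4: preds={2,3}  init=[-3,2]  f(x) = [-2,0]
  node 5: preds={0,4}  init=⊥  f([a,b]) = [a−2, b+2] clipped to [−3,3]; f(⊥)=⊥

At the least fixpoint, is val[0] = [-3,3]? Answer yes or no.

Iteration log — 7 steps:
  step 1. node 0  ⊔preds=[-1,3]  new=[-3,3]  old=[0,1]  +wl: 
  step 2. node 1  ⊔preds=[-3,3]  new=[-1,3]  old=⊥  +wl: 
  step 3. node 2  ⊔preds=⊥  new=[3,3]  stable
  step 4. node 3  ⊔preds=[-3,3]  new=[-3,3]  old=[-1,3]  +wl: 0
  step 5. node 4  ⊔preds=[-3,3]  new=[-3,2]  stable
  step 6. node 5  ⊔preds=[-3,3]  new=[-3,3]  old=⊥  +wl: 
  step 7. node 0  ⊔preds=[-3,3]  new=[-3,3]  stable

Least fixpoint reached:
  node 0: [-3,3]
  node 1: [-1,3]
  node 2: [3,3]
  node 3: [-3,3]
  node 4: [-3,2]
  node 5: [-3,3]

yes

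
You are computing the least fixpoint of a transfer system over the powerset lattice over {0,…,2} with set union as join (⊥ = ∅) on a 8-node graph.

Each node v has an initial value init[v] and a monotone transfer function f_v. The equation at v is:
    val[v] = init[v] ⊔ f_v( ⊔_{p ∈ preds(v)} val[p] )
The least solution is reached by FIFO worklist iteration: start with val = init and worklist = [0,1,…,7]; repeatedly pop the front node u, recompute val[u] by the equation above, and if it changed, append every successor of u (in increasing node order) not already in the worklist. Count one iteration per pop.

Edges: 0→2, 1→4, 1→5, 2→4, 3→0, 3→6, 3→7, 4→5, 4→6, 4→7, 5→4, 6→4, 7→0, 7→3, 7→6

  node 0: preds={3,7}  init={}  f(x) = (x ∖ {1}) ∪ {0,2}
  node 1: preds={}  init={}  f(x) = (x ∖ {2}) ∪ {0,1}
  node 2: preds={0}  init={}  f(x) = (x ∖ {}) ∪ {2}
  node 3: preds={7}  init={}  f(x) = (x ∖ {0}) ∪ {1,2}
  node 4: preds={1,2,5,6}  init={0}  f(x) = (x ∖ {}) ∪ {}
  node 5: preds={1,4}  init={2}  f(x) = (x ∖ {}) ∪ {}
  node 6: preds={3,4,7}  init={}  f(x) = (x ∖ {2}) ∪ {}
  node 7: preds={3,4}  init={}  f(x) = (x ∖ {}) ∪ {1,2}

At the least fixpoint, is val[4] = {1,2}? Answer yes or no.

no

Trace (12 dequeues):
  [1] u=0 | in {} | out {0,2} | prev {} | push {}
  [2] u=1 | in {} | out {0,1} | prev {} | push {}
  [3] u=2 | in {0,2} | out {0,2} | prev {} | push {}
  [4] u=3 | in {} | out {1,2} | prev {} | push {0}
  [5] u=4 | in {0,1,2} | out {0,1,2} | prev {0} | push {}
  [6] u=5 | in {0,1,2} | out {0,1,2} | prev {2} | push {4}
  [7] u=6 | in {0,1,2} | out {0,1} | prev {} | push {}
  [8] u=7 | in {0,1,2} | out {0,1,2} | prev {} | push {3,6}
  [9] u=0 | in {0,1,2} | out {0,2} | ==
  [10] u=4 | in {0,1,2} | out {0,1,2} | ==
  [11] u=3 | in {0,1,2} | out {1,2} | ==
  [12] u=6 | in {0,1,2} | out {0,1} | ==

Converged values:
  [0] {0,2}
  [1] {0,1}
  [2] {0,2}
  [3] {1,2}
  [4] {0,1,2}
  [5] {0,1,2}
  [6] {0,1}
  [7] {0,1,2}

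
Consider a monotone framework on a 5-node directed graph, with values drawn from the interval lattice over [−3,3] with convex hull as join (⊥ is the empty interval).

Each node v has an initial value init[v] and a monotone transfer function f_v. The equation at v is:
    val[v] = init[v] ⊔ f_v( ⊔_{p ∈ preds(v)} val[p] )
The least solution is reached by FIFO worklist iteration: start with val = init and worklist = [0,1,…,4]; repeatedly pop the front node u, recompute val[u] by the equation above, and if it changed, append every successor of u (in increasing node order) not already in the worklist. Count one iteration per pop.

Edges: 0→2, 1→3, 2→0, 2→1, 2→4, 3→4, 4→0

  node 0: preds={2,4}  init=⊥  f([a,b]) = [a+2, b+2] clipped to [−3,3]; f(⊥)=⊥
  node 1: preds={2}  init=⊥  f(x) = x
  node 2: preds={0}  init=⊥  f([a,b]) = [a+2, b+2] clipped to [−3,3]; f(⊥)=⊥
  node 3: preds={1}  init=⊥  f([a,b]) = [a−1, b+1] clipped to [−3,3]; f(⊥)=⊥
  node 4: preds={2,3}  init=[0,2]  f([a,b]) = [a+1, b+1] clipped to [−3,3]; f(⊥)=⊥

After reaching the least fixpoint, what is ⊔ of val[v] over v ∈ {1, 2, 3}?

[2,3]

Trace (9 dequeues):
  [1] u=0 | in [0,2] | out [2,3] | prev ⊥ | push {}
  [2] u=1 | in ⊥ | out ⊥ | ==
  [3] u=2 | in [2,3] | out [3,3] | prev ⊥ | push {0,1}
  [4] u=3 | in ⊥ | out ⊥ | ==
  [5] u=4 | in [3,3] | out [0,3] | prev [0,2] | push {}
  [6] u=0 | in [0,3] | out [2,3] | ==
  [7] u=1 | in [3,3] | out [3,3] | prev ⊥ | push {3}
  [8] u=3 | in [3,3] | out [2,3] | prev ⊥ | push {4}
  [9] u=4 | in [2,3] | out [0,3] | ==

Converged values:
  [0] [2,3]
  [1] [3,3]
  [2] [3,3]
  [3] [2,3]
  [4] [0,3]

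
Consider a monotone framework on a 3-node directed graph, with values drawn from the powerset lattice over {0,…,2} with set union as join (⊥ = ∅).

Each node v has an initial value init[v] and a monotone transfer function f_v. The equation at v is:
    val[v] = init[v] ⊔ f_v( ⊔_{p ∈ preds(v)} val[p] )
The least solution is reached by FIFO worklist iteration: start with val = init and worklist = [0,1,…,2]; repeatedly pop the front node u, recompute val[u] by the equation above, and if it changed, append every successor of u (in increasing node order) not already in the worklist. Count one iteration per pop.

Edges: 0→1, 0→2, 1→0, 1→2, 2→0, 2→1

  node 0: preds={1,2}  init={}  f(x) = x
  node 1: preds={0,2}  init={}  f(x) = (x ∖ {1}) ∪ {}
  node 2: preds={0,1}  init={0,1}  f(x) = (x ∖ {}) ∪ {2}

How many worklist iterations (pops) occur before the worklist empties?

7

Worklist (7 pops):
  #1 pop 0: in={0,1} → {0,1} (was {}); enqueue []
  #2 pop 1: in={0,1} → {0} (was {}); enqueue [0]
  #3 pop 2: in={0,1} → {0,1,2} (was {0,1}); enqueue [1]
  #4 pop 0: in={0,1,2} → {0,1,2} (was {0,1}); enqueue [2]
  #5 pop 1: in={0,1,2} → {0,2} (was {0}); enqueue [0]
  #6 pop 2: in={0,1,2} → {0,1,2} (no change)
  #7 pop 0: in={0,1,2} → {0,1,2} (no change)

Fixpoint:
  val[0] = {0,1,2}
  val[1] = {0,2}
  val[2] = {0,1,2}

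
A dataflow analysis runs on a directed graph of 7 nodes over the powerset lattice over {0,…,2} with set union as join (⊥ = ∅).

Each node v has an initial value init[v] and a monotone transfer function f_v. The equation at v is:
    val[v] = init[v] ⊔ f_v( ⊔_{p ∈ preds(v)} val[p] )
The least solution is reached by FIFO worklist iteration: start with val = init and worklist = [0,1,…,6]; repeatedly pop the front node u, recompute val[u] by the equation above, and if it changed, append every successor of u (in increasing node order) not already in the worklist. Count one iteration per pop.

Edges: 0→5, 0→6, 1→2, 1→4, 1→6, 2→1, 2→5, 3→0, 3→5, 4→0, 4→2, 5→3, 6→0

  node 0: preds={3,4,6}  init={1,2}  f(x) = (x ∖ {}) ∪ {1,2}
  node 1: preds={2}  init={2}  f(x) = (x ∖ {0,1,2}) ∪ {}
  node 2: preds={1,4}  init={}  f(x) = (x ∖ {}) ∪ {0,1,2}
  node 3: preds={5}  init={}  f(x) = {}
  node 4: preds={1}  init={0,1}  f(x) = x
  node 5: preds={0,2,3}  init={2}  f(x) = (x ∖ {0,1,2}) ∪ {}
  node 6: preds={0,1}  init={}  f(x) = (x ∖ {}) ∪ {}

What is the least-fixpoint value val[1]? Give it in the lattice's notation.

Trace (10 dequeues):
  [1] u=0 | in {0,1} | out {0,1,2} | prev {1,2} | push {}
  [2] u=1 | in {} | out {2} | ==
  [3] u=2 | in {0,1,2} | out {0,1,2} | prev {} | push {1}
  [4] u=3 | in {2} | out {} | ==
  [5] u=4 | in {2} | out {0,1,2} | prev {0,1} | push {0,2}
  [6] u=5 | in {0,1,2} | out {2} | ==
  [7] u=6 | in {0,1,2} | out {0,1,2} | prev {} | push {}
  [8] u=1 | in {0,1,2} | out {2} | ==
  [9] u=0 | in {0,1,2} | out {0,1,2} | ==
  [10] u=2 | in {0,1,2} | out {0,1,2} | ==

Converged values:
  [0] {0,1,2}
  [1] {2}
  [2] {0,1,2}
  [3] {}
  [4] {0,1,2}
  [5] {2}
  [6] {0,1,2}

{2}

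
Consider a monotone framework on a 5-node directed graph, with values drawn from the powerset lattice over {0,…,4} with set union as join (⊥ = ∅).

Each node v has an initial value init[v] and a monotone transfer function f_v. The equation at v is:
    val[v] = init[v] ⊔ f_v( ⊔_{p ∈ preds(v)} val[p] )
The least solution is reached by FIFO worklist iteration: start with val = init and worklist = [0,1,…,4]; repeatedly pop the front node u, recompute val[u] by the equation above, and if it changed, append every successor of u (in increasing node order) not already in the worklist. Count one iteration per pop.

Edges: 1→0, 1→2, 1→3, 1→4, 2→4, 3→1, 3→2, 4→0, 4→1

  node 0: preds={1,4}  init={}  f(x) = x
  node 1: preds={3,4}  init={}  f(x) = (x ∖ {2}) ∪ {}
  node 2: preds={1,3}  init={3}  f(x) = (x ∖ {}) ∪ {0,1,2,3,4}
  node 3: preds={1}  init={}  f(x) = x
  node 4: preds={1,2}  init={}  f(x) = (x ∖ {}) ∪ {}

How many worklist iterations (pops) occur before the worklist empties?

13

Trace (13 dequeues):
  [1] u=0 | in {} | out {} | ==
  [2] u=1 | in {} | out {} | ==
  [3] u=2 | in {} | out {0,1,2,3,4} | prev {3} | push {}
  [4] u=3 | in {} | out {} | ==
  [5] u=4 | in {0,1,2,3,4} | out {0,1,2,3,4} | prev {} | push {0,1}
  [6] u=0 | in {0,1,2,3,4} | out {0,1,2,3,4} | prev {} | push {}
  [7] u=1 | in {0,1,2,3,4} | out {0,1,3,4} | prev {} | push {0,2,3,4}
  [8] u=0 | in {0,1,2,3,4} | out {0,1,2,3,4} | ==
  [9] u=2 | in {0,1,3,4} | out {0,1,2,3,4} | ==
  [10] u=3 | in {0,1,3,4} | out {0,1,3,4} | prev {} | push {1,2}
  [11] u=4 | in {0,1,2,3,4} | out {0,1,2,3,4} | ==
  [12] u=1 | in {0,1,2,3,4} | out {0,1,3,4} | ==
  [13] u=2 | in {0,1,3,4} | out {0,1,2,3,4} | ==

Converged values:
  [0] {0,1,2,3,4}
  [1] {0,1,3,4}
  [2] {0,1,2,3,4}
  [3] {0,1,3,4}
  [4] {0,1,2,3,4}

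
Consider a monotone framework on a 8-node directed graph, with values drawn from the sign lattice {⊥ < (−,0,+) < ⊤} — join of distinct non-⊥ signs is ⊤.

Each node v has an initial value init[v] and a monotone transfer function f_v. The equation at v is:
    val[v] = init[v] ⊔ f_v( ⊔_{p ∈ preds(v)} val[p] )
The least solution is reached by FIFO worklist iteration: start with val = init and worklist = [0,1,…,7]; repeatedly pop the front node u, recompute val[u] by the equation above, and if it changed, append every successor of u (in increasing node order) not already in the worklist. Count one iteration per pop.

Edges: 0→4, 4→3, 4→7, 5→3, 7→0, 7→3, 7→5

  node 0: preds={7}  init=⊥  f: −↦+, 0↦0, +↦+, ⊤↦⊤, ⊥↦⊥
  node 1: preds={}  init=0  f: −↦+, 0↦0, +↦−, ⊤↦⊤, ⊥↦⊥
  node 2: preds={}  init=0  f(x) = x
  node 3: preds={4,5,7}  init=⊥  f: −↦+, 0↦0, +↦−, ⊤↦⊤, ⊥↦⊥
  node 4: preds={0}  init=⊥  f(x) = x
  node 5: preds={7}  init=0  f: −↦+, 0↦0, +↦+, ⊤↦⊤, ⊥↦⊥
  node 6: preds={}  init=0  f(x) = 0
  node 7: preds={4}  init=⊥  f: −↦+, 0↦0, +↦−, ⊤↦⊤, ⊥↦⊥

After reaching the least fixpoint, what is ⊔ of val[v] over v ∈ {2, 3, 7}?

Iteration log — 8 steps:
  step 1. node 0  ⊔preds=⊥  new=⊥  stable
  step 2. node 1  ⊔preds=⊥  new=0  stable
  step 3. node 2  ⊔preds=⊥  new=0  stable
  step 4. node 3  ⊔preds=0  new=0  old=⊥  +wl: 
  step 5. node 4  ⊔preds=⊥  new=⊥  stable
  step 6. node 5  ⊔preds=⊥  new=0  stable
  step 7. node 6  ⊔preds=⊥  new=0  stable
  step 8. node 7  ⊔preds=⊥  new=⊥  stable

Least fixpoint reached:
  node 0: ⊥
  node 1: 0
  node 2: 0
  node 3: 0
  node 4: ⊥
  node 5: 0
  node 6: 0
  node 7: ⊥

0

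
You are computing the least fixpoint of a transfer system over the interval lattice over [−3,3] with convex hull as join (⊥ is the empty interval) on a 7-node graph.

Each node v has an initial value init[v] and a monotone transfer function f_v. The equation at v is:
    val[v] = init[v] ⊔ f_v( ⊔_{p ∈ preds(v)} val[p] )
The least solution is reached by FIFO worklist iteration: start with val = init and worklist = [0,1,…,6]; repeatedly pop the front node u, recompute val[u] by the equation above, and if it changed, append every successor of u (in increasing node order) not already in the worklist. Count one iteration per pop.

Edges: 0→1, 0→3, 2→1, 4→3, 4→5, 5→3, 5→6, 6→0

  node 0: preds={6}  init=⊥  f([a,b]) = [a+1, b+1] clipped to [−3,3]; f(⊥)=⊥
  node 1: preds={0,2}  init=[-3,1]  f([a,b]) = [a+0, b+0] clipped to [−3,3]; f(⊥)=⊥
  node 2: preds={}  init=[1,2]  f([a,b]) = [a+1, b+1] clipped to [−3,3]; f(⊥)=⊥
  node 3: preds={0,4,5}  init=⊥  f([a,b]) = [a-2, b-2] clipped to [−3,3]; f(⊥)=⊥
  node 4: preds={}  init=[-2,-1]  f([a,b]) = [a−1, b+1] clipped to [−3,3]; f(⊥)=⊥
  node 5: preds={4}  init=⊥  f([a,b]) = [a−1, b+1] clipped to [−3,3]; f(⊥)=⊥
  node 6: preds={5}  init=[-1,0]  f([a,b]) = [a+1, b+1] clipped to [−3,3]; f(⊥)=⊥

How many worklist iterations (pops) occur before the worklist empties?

Iteration log — 11 steps:
  step 1. node 0  ⊔preds=[-1,0]  new=[0,1]  old=⊥  +wl: 
  step 2. node 1  ⊔preds=[0,2]  new=[-3,2]  old=[-3,1]  +wl: 
  step 3. node 2  ⊔preds=⊥  new=[1,2]  stable
  step 4. node 3  ⊔preds=[-2,1]  new=[-3,-1]  old=⊥  +wl: 
  step 5. node 4  ⊔preds=⊥  new=[-2,-1]  stable
  step 6. node 5  ⊔preds=[-2,-1]  new=[-3,0]  old=⊥  +wl: 3
  step 7. node 6  ⊔preds=[-3,0]  new=[-2,1]  old=[-1,0]  +wl: 0
  step 8. node 3  ⊔preds=[-3,1]  new=[-3,-1]  stable
  step 9. node 0  ⊔preds=[-2,1]  new=[-1,2]  old=[0,1]  +wl: 1,3
  step 10. node 1  ⊔preds=[-1,2]  new=[-3,2]  stable
  step 11. node 3  ⊔preds=[-3,2]  new=[-3,0]  old=[-3,-1]  +wl: 

Least fixpoint reached:
  node 0: [-1,2]
  node 1: [-3,2]
  node 2: [1,2]
  node 3: [-3,0]
  node 4: [-2,-1]
  node 5: [-3,0]
  node 6: [-2,1]

11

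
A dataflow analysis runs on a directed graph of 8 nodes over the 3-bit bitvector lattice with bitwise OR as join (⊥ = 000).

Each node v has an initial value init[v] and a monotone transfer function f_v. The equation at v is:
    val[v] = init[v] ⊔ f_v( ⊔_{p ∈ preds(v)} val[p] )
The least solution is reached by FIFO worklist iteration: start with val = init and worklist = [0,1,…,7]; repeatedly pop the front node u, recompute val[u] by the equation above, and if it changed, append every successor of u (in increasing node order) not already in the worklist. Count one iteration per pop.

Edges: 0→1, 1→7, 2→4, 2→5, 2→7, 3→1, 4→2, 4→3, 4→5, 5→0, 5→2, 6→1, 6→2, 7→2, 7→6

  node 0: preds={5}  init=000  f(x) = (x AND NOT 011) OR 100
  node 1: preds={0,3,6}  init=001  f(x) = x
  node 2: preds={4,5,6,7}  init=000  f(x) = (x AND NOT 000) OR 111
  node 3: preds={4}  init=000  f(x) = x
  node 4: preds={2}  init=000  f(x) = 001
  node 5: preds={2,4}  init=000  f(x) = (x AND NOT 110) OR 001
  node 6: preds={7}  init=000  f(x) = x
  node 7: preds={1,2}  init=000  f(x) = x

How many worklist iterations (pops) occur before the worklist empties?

15

Worklist (15 pops):
  #1 pop 0: in=000 → 100 (was 000); enqueue []
  #2 pop 1: in=100 → 101 (was 001); enqueue []
  #3 pop 2: in=000 → 111 (was 000); enqueue []
  #4 pop 3: in=000 → 000 (no change)
  #5 pop 4: in=111 → 001 (was 000); enqueue [2,3]
  #6 pop 5: in=111 → 001 (was 000); enqueue [0]
  #7 pop 6: in=000 → 000 (no change)
  #8 pop 7: in=111 → 111 (was 000); enqueue [6]
  #9 pop 2: in=111 → 111 (no change)
  #10 pop 3: in=001 → 001 (was 000); enqueue [1]
  #11 pop 0: in=001 → 100 (no change)
  #12 pop 6: in=111 → 111 (was 000); enqueue [2]
  #13 pop 1: in=111 → 111 (was 101); enqueue [7]
  #14 pop 2: in=111 → 111 (no change)
  #15 pop 7: in=111 → 111 (no change)

Fixpoint:
  val[0] = 100
  val[1] = 111
  val[2] = 111
  val[3] = 001
  val[4] = 001
  val[5] = 001
  val[6] = 111
  val[7] = 111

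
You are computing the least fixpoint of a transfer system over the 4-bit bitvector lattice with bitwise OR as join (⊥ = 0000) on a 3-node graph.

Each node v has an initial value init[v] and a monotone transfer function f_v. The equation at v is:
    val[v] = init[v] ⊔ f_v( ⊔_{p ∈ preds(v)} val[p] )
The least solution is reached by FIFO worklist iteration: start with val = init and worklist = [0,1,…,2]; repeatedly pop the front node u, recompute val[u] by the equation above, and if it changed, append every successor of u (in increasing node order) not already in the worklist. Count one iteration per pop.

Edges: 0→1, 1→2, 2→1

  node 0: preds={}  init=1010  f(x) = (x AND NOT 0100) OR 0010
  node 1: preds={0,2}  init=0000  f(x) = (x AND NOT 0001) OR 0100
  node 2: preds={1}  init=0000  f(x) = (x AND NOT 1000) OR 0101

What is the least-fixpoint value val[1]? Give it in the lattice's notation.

Iteration log — 4 steps:
  step 1. node 0  ⊔preds=0000  new=1010  stable
  step 2. node 1  ⊔preds=1010  new=1110  old=0000  +wl: 
  step 3. node 2  ⊔preds=1110  new=0111  old=0000  +wl: 1
  step 4. node 1  ⊔preds=1111  new=1110  stable

Least fixpoint reached:
  node 0: 1010
  node 1: 1110
  node 2: 0111

1110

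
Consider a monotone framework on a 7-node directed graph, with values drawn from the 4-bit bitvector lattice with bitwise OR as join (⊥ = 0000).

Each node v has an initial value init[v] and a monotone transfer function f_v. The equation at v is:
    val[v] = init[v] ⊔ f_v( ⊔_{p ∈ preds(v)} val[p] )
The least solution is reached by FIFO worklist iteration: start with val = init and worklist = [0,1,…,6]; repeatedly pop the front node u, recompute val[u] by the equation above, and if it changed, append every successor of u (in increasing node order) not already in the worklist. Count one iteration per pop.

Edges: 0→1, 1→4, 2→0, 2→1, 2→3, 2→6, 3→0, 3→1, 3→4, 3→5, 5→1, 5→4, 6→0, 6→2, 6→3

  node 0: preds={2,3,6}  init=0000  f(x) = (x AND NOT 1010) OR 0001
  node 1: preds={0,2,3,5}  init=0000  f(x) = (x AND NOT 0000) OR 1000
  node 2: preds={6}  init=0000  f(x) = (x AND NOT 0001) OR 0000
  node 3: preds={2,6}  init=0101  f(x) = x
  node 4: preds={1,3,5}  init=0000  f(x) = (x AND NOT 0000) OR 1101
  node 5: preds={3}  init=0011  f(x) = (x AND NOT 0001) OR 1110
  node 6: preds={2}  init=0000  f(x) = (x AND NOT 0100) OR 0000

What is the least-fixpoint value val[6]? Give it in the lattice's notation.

0000

Worklist (9 pops):
  #1 pop 0: in=0101 → 0101 (was 0000); enqueue []
  #2 pop 1: in=0111 → 1111 (was 0000); enqueue []
  #3 pop 2: in=0000 → 0000 (no change)
  #4 pop 3: in=0000 → 0101 (no change)
  #5 pop 4: in=1111 → 1111 (was 0000); enqueue []
  #6 pop 5: in=0101 → 1111 (was 0011); enqueue [1,4]
  #7 pop 6: in=0000 → 0000 (no change)
  #8 pop 1: in=1111 → 1111 (no change)
  #9 pop 4: in=1111 → 1111 (no change)

Fixpoint:
  val[0] = 0101
  val[1] = 1111
  val[2] = 0000
  val[3] = 0101
  val[4] = 1111
  val[5] = 1111
  val[6] = 0000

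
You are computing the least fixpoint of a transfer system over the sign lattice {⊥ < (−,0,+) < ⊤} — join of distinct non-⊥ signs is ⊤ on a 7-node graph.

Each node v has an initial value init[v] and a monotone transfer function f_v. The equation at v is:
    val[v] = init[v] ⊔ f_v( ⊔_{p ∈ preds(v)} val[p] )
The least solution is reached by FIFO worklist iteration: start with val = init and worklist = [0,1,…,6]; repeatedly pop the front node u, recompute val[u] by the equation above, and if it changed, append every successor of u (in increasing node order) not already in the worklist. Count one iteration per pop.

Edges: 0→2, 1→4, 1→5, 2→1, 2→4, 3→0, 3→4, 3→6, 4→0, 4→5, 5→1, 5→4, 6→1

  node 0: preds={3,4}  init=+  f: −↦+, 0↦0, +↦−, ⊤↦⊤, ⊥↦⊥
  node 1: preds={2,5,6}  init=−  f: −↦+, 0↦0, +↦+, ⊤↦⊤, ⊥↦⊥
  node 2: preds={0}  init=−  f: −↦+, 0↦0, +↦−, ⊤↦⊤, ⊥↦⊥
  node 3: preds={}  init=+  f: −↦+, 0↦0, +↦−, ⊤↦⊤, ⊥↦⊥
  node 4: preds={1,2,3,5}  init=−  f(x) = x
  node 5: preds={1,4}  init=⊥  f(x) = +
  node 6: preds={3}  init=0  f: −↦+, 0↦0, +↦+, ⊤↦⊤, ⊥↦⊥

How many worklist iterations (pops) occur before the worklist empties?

10

Iteration log — 10 steps:
  step 1. node 0  ⊔preds=⊤  new=⊤  old=+  +wl: 
  step 2. node 1  ⊔preds=⊤  new=⊤  old=−  +wl: 
  step 3. node 2  ⊔preds=⊤  new=⊤  old=−  +wl: 1
  step 4. node 3  ⊔preds=⊥  new=+  stable
  step 5. node 4  ⊔preds=⊤  new=⊤  old=−  +wl: 0
  step 6. node 5  ⊔preds=⊤  new=+  old=⊥  +wl: 4
  step 7. node 6  ⊔preds=+  new=⊤  old=0  +wl: 
  step 8. node 1  ⊔preds=⊤  new=⊤  stable
  step 9. node 0  ⊔preds=⊤  new=⊤  stable
  step 10. node 4  ⊔preds=⊤  new=⊤  stable

Least fixpoint reached:
  node 0: ⊤
  node 1: ⊤
  node 2: ⊤
  node 3: +
  node 4: ⊤
  node 5: +
  node 6: ⊤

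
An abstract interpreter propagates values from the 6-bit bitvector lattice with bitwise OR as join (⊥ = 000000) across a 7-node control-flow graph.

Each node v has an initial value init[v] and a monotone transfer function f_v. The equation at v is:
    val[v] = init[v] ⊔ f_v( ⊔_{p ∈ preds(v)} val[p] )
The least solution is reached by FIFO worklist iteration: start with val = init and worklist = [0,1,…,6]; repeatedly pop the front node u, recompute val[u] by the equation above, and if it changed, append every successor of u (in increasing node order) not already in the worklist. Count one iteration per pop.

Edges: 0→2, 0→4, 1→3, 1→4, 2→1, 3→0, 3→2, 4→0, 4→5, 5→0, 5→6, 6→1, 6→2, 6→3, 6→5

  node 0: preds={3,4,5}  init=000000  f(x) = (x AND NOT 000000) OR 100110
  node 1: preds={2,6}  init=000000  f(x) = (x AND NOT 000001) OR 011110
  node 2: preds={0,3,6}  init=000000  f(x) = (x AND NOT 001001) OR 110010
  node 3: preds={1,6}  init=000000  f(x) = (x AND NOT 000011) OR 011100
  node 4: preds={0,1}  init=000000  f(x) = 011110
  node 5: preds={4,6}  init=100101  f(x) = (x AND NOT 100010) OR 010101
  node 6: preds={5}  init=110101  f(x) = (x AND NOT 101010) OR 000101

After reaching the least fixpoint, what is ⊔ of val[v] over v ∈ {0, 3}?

111111

Iteration log — 11 steps:
  step 1. node 0  ⊔preds=100101  new=100111  old=000000  +wl: 
  step 2. node 1  ⊔preds=110101  new=111110  old=000000  +wl: 
  step 3. node 2  ⊔preds=110111  new=110110  old=000000  +wl: 1
  step 4. node 3  ⊔preds=111111  new=111100  old=000000  +wl: 0,2
  step 5. node 4  ⊔preds=111111  new=011110  old=000000  +wl: 
  step 6. node 5  ⊔preds=111111  new=111101  old=100101  +wl: 
  step 7. node 6  ⊔preds=111101  new=110101  stable
  step 8. node 1  ⊔preds=110111  new=111110  stable
  step 9. node 0  ⊔preds=111111  new=111111  old=100111  +wl: 4
  step 10. node 2  ⊔preds=111111  new=110110  stable
  step 11. node 4  ⊔preds=111111  new=011110  stable

Least fixpoint reached:
  node 0: 111111
  node 1: 111110
  node 2: 110110
  node 3: 111100
  node 4: 011110
  node 5: 111101
  node 6: 110101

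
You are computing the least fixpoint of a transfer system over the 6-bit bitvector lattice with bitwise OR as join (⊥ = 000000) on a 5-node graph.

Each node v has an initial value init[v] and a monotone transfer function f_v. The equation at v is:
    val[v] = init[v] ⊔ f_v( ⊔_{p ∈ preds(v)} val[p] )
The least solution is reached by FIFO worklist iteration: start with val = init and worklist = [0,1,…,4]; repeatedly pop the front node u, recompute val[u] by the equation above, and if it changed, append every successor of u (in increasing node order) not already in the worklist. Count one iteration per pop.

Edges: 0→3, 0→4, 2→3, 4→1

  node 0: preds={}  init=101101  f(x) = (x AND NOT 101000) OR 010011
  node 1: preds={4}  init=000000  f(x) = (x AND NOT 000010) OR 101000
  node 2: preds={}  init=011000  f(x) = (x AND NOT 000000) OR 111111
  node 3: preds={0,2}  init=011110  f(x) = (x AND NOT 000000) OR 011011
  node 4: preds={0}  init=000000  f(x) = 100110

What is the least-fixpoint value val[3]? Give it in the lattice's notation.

Iteration log — 6 steps:
  step 1. node 0  ⊔preds=000000  new=111111  old=101101  +wl: 
  step 2. node 1  ⊔preds=000000  new=101000  old=000000  +wl: 
  step 3. node 2  ⊔preds=000000  new=111111  old=011000  +wl: 
  step 4. node 3  ⊔preds=111111  new=111111  old=011110  +wl: 
  step 5. node 4  ⊔preds=111111  new=100110  old=000000  +wl: 1
  step 6. node 1  ⊔preds=100110  new=101100  old=101000  +wl: 

Least fixpoint reached:
  node 0: 111111
  node 1: 101100
  node 2: 111111
  node 3: 111111
  node 4: 100110

111111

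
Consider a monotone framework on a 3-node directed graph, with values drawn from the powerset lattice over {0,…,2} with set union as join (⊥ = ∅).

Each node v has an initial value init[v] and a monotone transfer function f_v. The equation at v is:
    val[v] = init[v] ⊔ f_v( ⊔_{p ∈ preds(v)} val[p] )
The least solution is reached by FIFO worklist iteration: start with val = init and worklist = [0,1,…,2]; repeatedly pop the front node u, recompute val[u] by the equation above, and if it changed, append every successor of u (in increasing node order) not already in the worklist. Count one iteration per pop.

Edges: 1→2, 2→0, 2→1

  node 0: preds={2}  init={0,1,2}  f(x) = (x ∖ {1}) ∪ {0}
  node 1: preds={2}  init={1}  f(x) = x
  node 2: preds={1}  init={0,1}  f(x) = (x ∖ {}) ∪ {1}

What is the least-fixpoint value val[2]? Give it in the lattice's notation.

{0,1}

Worklist (3 pops):
  #1 pop 0: in={0,1} → {0,1,2} (no change)
  #2 pop 1: in={0,1} → {0,1} (was {1}); enqueue []
  #3 pop 2: in={0,1} → {0,1} (no change)

Fixpoint:
  val[0] = {0,1,2}
  val[1] = {0,1}
  val[2] = {0,1}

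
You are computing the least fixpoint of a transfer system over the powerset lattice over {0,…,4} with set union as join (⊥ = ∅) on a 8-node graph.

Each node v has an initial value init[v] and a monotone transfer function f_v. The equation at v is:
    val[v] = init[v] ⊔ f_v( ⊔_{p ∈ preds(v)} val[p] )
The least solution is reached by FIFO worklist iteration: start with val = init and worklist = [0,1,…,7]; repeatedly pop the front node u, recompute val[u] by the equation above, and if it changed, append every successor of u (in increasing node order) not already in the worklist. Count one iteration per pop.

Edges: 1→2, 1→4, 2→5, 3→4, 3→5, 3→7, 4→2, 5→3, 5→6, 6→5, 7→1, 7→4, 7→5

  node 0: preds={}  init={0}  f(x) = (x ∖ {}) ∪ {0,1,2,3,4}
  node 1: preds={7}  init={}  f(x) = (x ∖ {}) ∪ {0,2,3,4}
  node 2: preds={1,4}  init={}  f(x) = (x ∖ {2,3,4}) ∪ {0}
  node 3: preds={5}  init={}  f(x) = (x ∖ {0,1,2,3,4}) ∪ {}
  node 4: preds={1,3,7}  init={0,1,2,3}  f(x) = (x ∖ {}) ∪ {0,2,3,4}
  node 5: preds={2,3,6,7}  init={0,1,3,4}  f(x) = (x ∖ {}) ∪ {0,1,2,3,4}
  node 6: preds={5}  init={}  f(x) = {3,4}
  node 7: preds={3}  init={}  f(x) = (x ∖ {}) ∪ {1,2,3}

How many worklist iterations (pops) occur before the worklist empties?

14

Iteration log — 14 steps:
  step 1. node 0  ⊔preds={}  new={0,1,2,3,4}  old={0}  +wl: 
  step 2. node 1  ⊔preds={}  new={0,2,3,4}  old={}  +wl: 
  step 3. node 2  ⊔preds={0,1,2,3,4}  new={0,1}  old={}  +wl: 
  step 4. node 3  ⊔preds={0,1,3,4}  new={}  stable
  step 5. node 4  ⊔preds={0,2,3,4}  new={0,1,2,3,4}  old={0,1,2,3}  +wl: 2
  step 6. node 5  ⊔preds={0,1}  new={0,1,2,3,4}  old={0,1,3,4}  +wl: 3
  step 7. node 6  ⊔preds={0,1,2,3,4}  new={3,4}  old={}  +wl: 5
  step 8. node 7  ⊔preds={}  new={1,2,3}  old={}  +wl: 1,4
  step 9. node 2  ⊔preds={0,1,2,3,4}  new={0,1}  stable
  step 10. node 3  ⊔preds={0,1,2,3,4}  new={}  stable
  step 11. node 5  ⊔preds={0,1,2,3,4}  new={0,1,2,3,4}  stable
  step 12. node 1  ⊔preds={1,2,3}  new={0,1,2,3,4}  old={0,2,3,4}  +wl: 2
  step 13. node 4  ⊔preds={0,1,2,3,4}  new={0,1,2,3,4}  stable
  step 14. node 2  ⊔preds={0,1,2,3,4}  new={0,1}  stable

Least fixpoint reached:
  node 0: {0,1,2,3,4}
  node 1: {0,1,2,3,4}
  node 2: {0,1}
  node 3: {}
  node 4: {0,1,2,3,4}
  node 5: {0,1,2,3,4}
  node 6: {3,4}
  node 7: {1,2,3}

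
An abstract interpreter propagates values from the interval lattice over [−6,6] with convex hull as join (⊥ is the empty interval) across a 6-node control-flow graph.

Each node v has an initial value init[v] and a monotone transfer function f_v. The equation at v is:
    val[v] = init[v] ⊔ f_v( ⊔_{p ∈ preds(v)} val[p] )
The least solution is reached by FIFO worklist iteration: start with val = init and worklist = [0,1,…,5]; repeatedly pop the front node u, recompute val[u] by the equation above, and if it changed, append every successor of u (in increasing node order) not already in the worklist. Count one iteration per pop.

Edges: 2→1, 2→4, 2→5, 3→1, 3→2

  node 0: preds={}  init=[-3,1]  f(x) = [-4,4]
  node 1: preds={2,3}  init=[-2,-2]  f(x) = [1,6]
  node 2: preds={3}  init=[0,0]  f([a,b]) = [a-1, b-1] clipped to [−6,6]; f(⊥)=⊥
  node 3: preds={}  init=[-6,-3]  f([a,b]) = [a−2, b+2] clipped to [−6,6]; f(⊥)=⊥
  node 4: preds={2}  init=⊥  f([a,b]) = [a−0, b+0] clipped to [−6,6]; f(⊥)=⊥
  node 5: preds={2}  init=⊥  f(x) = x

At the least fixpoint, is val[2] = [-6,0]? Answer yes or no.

yes

Worklist (7 pops):
  #1 pop 0: in=⊥ → [-4,4] (was [-3,1]); enqueue []
  #2 pop 1: in=[-6,0] → [-2,6] (was [-2,-2]); enqueue []
  #3 pop 2: in=[-6,-3] → [-6,0] (was [0,0]); enqueue [1]
  #4 pop 3: in=⊥ → [-6,-3] (no change)
  #5 pop 4: in=[-6,0] → [-6,0] (was ⊥); enqueue []
  #6 pop 5: in=[-6,0] → [-6,0] (was ⊥); enqueue []
  #7 pop 1: in=[-6,0] → [-2,6] (no change)

Fixpoint:
  val[0] = [-4,4]
  val[1] = [-2,6]
  val[2] = [-6,0]
  val[3] = [-6,-3]
  val[4] = [-6,0]
  val[5] = [-6,0]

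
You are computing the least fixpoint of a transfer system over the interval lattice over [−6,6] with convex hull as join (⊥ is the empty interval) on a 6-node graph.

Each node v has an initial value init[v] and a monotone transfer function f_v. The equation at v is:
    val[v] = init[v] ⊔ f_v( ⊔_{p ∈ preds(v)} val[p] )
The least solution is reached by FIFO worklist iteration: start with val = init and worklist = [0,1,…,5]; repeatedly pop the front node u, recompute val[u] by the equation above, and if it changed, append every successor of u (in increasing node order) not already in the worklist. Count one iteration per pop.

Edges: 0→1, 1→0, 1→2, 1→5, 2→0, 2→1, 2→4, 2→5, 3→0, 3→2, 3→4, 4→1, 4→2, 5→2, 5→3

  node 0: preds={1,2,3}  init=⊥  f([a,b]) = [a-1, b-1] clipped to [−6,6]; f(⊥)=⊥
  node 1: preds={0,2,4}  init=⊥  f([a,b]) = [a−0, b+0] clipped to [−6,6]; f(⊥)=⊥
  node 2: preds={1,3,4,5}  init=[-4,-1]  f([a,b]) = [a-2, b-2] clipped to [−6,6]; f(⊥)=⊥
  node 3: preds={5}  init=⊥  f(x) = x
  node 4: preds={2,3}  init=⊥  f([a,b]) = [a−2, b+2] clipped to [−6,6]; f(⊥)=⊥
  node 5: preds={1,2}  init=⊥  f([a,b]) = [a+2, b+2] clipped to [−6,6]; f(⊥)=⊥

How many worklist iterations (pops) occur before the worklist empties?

Worklist (33 pops):
  #1 pop 0: in=[-4,-1] → [-5,-2] (was ⊥); enqueue []
  #2 pop 1: in=[-5,-1] → [-5,-1] (was ⊥); enqueue [0]
  #3 pop 2: in=[-5,-1] → [-6,-1] (was [-4,-1]); enqueue [1]
  #4 pop 3: in=⊥ → ⊥ (no change)
  #5 pop 4: in=[-6,-1] → [-6,1] (was ⊥); enqueue [2]
  #6 pop 5: in=[-6,-1] → [-4,1] (was ⊥); enqueue [3]
  #7 pop 0: in=[-6,-1] → [-6,-2] (was [-5,-2]); enqueue []
  #8 pop 1: in=[-6,1] → [-6,1] (was [-5,-1]); enqueue [0,5]
  #9 pop 2: in=[-6,1] → [-6,-1] (no change)
  #10 pop 3: in=[-4,1] → [-4,1] (was ⊥); enqueue [2,4]
  #11 pop 0: in=[-6,1] → [-6,0] (was [-6,-2]); enqueue [1]
  #12 pop 5: in=[-6,1] → [-4,3] (was [-4,1]); enqueue [3]
  #13 pop 2: in=[-6,3] → [-6,1] (was [-6,-1]); enqueue [0,5]
  #14 pop 4: in=[-6,1] → [-6,3] (was [-6,1]); enqueue [2]
  #15 pop 1: in=[-6,3] → [-6,3] (was [-6,1]); enqueue []
  #16 pop 3: in=[-4,3] → [-4,3] (was [-4,1]); enqueue [4]
  #17 pop 0: in=[-6,3] → [-6,2] (was [-6,0]); enqueue [1]
  #18 pop 5: in=[-6,3] → [-4,5] (was [-4,3]); enqueue [3]
  #19 pop 2: in=[-6,5] → [-6,3] (was [-6,1]); enqueue [0,5]
  #20 pop 4: in=[-6,3] → [-6,5] (was [-6,3]); enqueue [2]
  #21 pop 1: in=[-6,5] → [-6,5] (was [-6,3]); enqueue []
  #22 pop 3: in=[-4,5] → [-4,5] (was [-4,3]); enqueue [4]
  #23 pop 0: in=[-6,5] → [-6,4] (was [-6,2]); enqueue [1]
  #24 pop 5: in=[-6,5] → [-4,6] (was [-4,5]); enqueue [3]
  #25 pop 2: in=[-6,6] → [-6,4] (was [-6,3]); enqueue [0,5]
  #26 pop 4: in=[-6,5] → [-6,6] (was [-6,5]); enqueue [2]
  #27 pop 1: in=[-6,6] → [-6,6] (was [-6,5]); enqueue []
  #28 pop 3: in=[-4,6] → [-4,6] (was [-4,5]); enqueue [4]
  #29 pop 0: in=[-6,6] → [-6,5] (was [-6,4]); enqueue [1]
  #30 pop 5: in=[-6,6] → [-4,6] (no change)
  #31 pop 2: in=[-6,6] → [-6,4] (no change)
  #32 pop 4: in=[-6,6] → [-6,6] (no change)
  #33 pop 1: in=[-6,6] → [-6,6] (no change)

Fixpoint:
  val[0] = [-6,5]
  val[1] = [-6,6]
  val[2] = [-6,4]
  val[3] = [-4,6]
  val[4] = [-6,6]
  val[5] = [-4,6]

33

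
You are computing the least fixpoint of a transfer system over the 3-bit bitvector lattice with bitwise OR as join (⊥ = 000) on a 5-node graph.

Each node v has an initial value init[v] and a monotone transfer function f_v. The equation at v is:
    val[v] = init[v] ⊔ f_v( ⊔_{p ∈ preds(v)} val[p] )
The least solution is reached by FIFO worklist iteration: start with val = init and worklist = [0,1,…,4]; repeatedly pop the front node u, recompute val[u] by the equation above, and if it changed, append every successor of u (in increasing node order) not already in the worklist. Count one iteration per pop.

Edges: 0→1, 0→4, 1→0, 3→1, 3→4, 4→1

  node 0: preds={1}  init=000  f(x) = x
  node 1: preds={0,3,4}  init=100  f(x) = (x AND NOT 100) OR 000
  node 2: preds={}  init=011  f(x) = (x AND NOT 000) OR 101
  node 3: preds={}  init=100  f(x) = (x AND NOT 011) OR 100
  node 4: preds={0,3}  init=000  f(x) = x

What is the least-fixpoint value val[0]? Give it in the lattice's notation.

100

Trace (6 dequeues):
  [1] u=0 | in 100 | out 100 | prev 000 | push {}
  [2] u=1 | in 100 | out 100 | ==
  [3] u=2 | in 000 | out 111 | prev 011 | push {}
  [4] u=3 | in 000 | out 100 | ==
  [5] u=4 | in 100 | out 100 | prev 000 | push {1}
  [6] u=1 | in 100 | out 100 | ==

Converged values:
  [0] 100
  [1] 100
  [2] 111
  [3] 100
  [4] 100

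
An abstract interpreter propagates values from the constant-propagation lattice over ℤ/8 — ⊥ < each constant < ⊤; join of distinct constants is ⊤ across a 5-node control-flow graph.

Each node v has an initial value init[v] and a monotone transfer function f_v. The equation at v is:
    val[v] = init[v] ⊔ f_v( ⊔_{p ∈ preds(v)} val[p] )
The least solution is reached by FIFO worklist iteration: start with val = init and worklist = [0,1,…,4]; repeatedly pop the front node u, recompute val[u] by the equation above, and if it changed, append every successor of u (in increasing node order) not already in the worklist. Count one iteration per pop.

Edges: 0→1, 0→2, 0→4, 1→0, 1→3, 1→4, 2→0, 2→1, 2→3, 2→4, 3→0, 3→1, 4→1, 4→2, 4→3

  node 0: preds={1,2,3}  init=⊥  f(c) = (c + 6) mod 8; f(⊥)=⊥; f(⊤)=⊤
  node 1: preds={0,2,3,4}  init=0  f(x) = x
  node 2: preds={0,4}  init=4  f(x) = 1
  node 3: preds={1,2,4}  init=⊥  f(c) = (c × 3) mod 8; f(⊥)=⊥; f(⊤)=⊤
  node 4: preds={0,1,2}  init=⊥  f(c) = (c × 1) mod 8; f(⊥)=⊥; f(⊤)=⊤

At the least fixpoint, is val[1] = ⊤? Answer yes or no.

Iteration log — 9 steps:
  step 1. node 0  ⊔preds=⊤  new=⊤  old=⊥  +wl: 
  step 2. node 1  ⊔preds=⊤  new=⊤  old=0  +wl: 0
  step 3. node 2  ⊔preds=⊤  new=⊤  old=4  +wl: 1
  step 4. node 3  ⊔preds=⊤  new=⊤  old=⊥  +wl: 
  step 5. node 4  ⊔preds=⊤  new=⊤  old=⊥  +wl: 2,3
  step 6. node 0  ⊔preds=⊤  new=⊤  stable
  step 7. node 1  ⊔preds=⊤  new=⊤  stable
  step 8. node 2  ⊔preds=⊤  new=⊤  stable
  step 9. node 3  ⊔preds=⊤  new=⊤  stable

Least fixpoint reached:
  node 0: ⊤
  node 1: ⊤
  node 2: ⊤
  node 3: ⊤
  node 4: ⊤

yes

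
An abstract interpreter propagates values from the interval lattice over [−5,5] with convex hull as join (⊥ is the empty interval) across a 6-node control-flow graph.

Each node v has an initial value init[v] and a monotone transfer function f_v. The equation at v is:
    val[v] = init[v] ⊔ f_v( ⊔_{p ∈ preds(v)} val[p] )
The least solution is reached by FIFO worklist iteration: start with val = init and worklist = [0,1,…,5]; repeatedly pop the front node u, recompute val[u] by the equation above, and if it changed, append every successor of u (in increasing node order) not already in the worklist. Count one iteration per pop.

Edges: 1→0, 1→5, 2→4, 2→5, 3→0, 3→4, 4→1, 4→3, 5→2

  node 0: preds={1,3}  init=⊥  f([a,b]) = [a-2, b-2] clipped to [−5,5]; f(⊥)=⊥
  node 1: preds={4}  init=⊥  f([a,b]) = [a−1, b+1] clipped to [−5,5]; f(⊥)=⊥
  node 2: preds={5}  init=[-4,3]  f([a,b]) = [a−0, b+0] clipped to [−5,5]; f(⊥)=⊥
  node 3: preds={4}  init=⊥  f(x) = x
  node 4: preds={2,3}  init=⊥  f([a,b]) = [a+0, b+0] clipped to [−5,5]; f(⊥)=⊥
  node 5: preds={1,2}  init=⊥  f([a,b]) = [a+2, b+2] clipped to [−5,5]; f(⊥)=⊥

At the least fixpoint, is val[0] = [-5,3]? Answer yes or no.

yes

Worklist (18 pops):
  #1 pop 0: in=⊥ → ⊥ (no change)
  #2 pop 1: in=⊥ → ⊥ (no change)
  #3 pop 2: in=⊥ → [-4,3] (no change)
  #4 pop 3: in=⊥ → ⊥ (no change)
  #5 pop 4: in=[-4,3] → [-4,3] (was ⊥); enqueue [1,3]
  #6 pop 5: in=[-4,3] → [-2,5] (was ⊥); enqueue [2]
  #7 pop 1: in=[-4,3] → [-5,4] (was ⊥); enqueue [0,5]
  #8 pop 3: in=[-4,3] → [-4,3] (was ⊥); enqueue [4]
  #9 pop 2: in=[-2,5] → [-4,5] (was [-4,3]); enqueue []
  #10 pop 0: in=[-5,4] → [-5,2] (was ⊥); enqueue []
  #11 pop 5: in=[-5,5] → [-3,5] (was [-2,5]); enqueue [2]
  #12 pop 4: in=[-4,5] → [-4,5] (was [-4,3]); enqueue [1,3]
  #13 pop 2: in=[-3,5] → [-4,5] (no change)
  #14 pop 1: in=[-4,5] → [-5,5] (was [-5,4]); enqueue [0,5]
  #15 pop 3: in=[-4,5] → [-4,5] (was [-4,3]); enqueue [4]
  #16 pop 0: in=[-5,5] → [-5,3] (was [-5,2]); enqueue []
  #17 pop 5: in=[-5,5] → [-3,5] (no change)
  #18 pop 4: in=[-4,5] → [-4,5] (no change)

Fixpoint:
  val[0] = [-5,3]
  val[1] = [-5,5]
  val[2] = [-4,5]
  val[3] = [-4,5]
  val[4] = [-4,5]
  val[5] = [-3,5]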